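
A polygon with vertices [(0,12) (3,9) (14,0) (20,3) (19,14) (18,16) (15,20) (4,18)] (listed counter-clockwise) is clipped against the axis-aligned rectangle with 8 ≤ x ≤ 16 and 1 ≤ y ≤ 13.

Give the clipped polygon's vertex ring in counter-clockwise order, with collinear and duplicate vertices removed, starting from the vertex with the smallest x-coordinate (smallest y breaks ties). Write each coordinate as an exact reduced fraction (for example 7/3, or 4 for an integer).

Clipped polygon: [(8,54/11) (115/9,1) (16,1) (16,13) (8,13)]

1. After x ≥ 8: [(8,54/11) (14,0) (20,3) (19,14) (18,16) (15,20) (8,206/11)]
2. After x ≤ 16: [(8,54/11) (14,0) (16,1) (16,56/3) (15,20) (8,206/11)]
3. After y ≥ 1: [(8,54/11) (115/9,1) (16,1) (16,1) (16,56/3) (15,20) (8,206/11)]
4. After y ≤ 13: [(8,13) (8,54/11) (115/9,1) (16,1) (16,1) (16,13)]
5. Canonical ring: [(8,54/11) (115/9,1) (16,1) (16,13) (8,13)]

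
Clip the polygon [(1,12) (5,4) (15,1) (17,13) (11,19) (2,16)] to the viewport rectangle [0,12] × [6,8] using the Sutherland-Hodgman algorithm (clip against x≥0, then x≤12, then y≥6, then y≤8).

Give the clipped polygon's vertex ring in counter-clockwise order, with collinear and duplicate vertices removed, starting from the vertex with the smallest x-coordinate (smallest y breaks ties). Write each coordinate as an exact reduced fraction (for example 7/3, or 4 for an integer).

Clipped polygon: [(3,8) (4,6) (12,6) (12,8)]

1. After x ≥ 0: [(1,12) (5,4) (15,1) (17,13) (11,19) (2,16)]
2. After x ≤ 12: [(1,12) (5,4) (12,19/10) (12,18) (11,19) (2,16)]
3. After y ≥ 6: [(1,12) (4,6) (12,6) (12,18) (11,19) (2,16)]
4. After y ≤ 8: [(3,8) (4,6) (12,6) (12,8)]
5. Canonical ring: [(3,8) (4,6) (12,6) (12,8)]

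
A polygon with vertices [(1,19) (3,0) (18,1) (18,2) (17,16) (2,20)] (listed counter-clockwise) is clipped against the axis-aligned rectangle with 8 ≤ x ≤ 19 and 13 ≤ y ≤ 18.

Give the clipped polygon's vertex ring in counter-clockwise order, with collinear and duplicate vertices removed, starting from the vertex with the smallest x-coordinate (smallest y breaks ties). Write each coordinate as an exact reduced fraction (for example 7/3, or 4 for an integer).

Clipped polygon: [(8,13) (241/14,13) (17,16) (19/2,18) (8,18)]

1. After x ≥ 8: [(8,1/3) (18,1) (18,2) (17,16) (8,92/5)]
2. After x ≤ 19: [(8,1/3) (18,1) (18,2) (17,16) (8,92/5)]
3. After y ≥ 13: [(8,13) (241/14,13) (17,16) (8,92/5)]
4. After y ≤ 18: [(8,18) (8,13) (241/14,13) (17,16) (19/2,18)]
5. Canonical ring: [(8,13) (241/14,13) (17,16) (19/2,18) (8,18)]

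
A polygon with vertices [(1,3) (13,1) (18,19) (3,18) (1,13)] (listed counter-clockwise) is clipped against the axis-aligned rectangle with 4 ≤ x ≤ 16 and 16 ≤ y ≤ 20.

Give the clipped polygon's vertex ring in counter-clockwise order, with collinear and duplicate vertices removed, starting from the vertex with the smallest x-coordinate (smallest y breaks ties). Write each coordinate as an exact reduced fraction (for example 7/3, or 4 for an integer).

Clipped polygon: [(4,16) (16,16) (16,283/15) (4,271/15)]

1. After x ≥ 4: [(4,5/2) (13,1) (18,19) (4,271/15)]
2. After x ≤ 16: [(4,5/2) (13,1) (16,59/5) (16,283/15) (4,271/15)]
3. After y ≥ 16: [(4,16) (16,16) (16,283/15) (4,271/15)]
4. After y ≤ 20: [(4,16) (16,16) (16,283/15) (4,271/15)]
5. Canonical ring: [(4,16) (16,16) (16,283/15) (4,271/15)]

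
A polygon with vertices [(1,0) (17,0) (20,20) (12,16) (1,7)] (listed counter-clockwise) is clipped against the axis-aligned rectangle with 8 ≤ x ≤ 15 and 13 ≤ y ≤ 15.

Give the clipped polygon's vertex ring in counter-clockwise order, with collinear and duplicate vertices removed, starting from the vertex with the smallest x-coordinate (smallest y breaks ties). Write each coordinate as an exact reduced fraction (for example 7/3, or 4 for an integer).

1. After x ≥ 8: [(8,0) (17,0) (20,20) (12,16) (8,140/11)]
2. After x ≤ 15: [(8,0) (15,0) (15,35/2) (12,16) (8,140/11)]
3. After y ≥ 13: [(15,13) (15,35/2) (12,16) (25/3,13)]
4. After y ≤ 15: [(15,13) (15,15) (97/9,15) (25/3,13)]
5. Canonical ring: [(25/3,13) (15,13) (15,15) (97/9,15)]

Clipped polygon: [(25/3,13) (15,13) (15,15) (97/9,15)]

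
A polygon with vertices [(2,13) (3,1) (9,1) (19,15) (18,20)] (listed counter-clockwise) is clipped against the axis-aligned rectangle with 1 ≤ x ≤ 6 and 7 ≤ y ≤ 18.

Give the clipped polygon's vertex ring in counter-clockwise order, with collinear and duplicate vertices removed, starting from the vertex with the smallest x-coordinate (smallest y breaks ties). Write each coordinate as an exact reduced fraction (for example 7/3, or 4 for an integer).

Clipped polygon: [(2,13) (5/2,7) (6,7) (6,59/4)]

1. After x ≥ 1: [(2,13) (3,1) (9,1) (19,15) (18,20)]
2. After x ≤ 6: [(6,59/4) (2,13) (3,1) (6,1)]
3. After y ≥ 7: [(6,7) (6,59/4) (2,13) (5/2,7)]
4. After y ≤ 18: [(6,7) (6,59/4) (2,13) (5/2,7)]
5. Canonical ring: [(2,13) (5/2,7) (6,7) (6,59/4)]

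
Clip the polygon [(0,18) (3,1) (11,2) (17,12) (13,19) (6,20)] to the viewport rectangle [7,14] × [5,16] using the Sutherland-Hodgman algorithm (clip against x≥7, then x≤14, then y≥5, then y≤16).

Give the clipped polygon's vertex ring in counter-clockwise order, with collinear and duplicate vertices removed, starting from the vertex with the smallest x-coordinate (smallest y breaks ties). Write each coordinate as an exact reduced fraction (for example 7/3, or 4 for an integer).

1. After x ≥ 7: [(7,3/2) (11,2) (17,12) (13,19) (7,139/7)]
2. After x ≤ 14: [(7,3/2) (11,2) (14,7) (14,69/4) (13,19) (7,139/7)]
3. After y ≥ 5: [(7,5) (64/5,5) (14,7) (14,69/4) (13,19) (7,139/7)]
4. After y ≤ 16: [(7,16) (7,5) (64/5,5) (14,7) (14,16)]
5. Canonical ring: [(7,5) (64/5,5) (14,7) (14,16) (7,16)]

Clipped polygon: [(7,5) (64/5,5) (14,7) (14,16) (7,16)]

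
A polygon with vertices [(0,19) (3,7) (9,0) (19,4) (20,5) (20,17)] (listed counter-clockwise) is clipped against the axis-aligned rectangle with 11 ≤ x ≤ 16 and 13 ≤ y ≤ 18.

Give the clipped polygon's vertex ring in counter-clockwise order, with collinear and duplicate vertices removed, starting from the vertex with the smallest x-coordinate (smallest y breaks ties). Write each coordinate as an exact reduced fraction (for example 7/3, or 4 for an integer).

1. After x ≥ 11: [(11,179/10) (11,4/5) (19,4) (20,5) (20,17)]
2. After x ≤ 16: [(16,87/5) (11,179/10) (11,4/5) (16,14/5)]
3. After y ≥ 13: [(16,13) (16,87/5) (11,179/10) (11,13)]
4. After y ≤ 18: [(16,13) (16,87/5) (11,179/10) (11,13)]
5. Canonical ring: [(11,13) (16,13) (16,87/5) (11,179/10)]

Clipped polygon: [(11,13) (16,13) (16,87/5) (11,179/10)]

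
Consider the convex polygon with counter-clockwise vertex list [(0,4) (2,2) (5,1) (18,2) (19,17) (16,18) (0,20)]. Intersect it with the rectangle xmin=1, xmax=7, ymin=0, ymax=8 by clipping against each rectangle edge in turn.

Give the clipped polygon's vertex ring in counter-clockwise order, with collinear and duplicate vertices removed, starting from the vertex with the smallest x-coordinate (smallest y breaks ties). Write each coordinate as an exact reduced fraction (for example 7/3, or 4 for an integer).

1. After x ≥ 1: [(1,3) (2,2) (5,1) (18,2) (19,17) (16,18) (1,159/8)]
2. After x ≤ 7: [(1,3) (2,2) (5,1) (7,15/13) (7,153/8) (1,159/8)]
3. After y ≥ 0: [(1,3) (2,2) (5,1) (7,15/13) (7,153/8) (1,159/8)]
4. After y ≤ 8: [(1,8) (1,3) (2,2) (5,1) (7,15/13) (7,8)]
5. Canonical ring: [(1,3) (2,2) (5,1) (7,15/13) (7,8) (1,8)]

Clipped polygon: [(1,3) (2,2) (5,1) (7,15/13) (7,8) (1,8)]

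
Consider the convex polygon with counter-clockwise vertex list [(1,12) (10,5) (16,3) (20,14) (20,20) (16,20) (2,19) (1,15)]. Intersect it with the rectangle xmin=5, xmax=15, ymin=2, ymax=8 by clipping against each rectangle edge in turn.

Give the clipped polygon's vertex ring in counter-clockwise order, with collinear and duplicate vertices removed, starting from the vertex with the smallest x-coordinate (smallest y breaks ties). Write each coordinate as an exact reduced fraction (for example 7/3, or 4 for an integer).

Clipped polygon: [(43/7,8) (10,5) (15,10/3) (15,8)]

1. After x ≥ 5: [(5,80/9) (10,5) (16,3) (20,14) (20,20) (16,20) (5,269/14)]
2. After x ≤ 15: [(5,80/9) (10,5) (15,10/3) (15,279/14) (5,269/14)]
3. After y ≥ 2: [(5,80/9) (10,5) (15,10/3) (15,279/14) (5,269/14)]
4. After y ≤ 8: [(43/7,8) (10,5) (15,10/3) (15,8)]
5. Canonical ring: [(43/7,8) (10,5) (15,10/3) (15,8)]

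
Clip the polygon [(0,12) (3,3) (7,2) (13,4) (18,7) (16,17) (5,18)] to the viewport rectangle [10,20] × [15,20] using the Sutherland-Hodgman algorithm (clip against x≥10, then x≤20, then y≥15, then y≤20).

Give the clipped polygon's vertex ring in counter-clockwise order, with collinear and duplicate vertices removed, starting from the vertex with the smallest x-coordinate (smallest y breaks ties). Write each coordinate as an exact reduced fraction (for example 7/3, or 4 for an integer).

1. After x ≥ 10: [(10,3) (13,4) (18,7) (16,17) (10,193/11)]
2. After x ≤ 20: [(10,3) (13,4) (18,7) (16,17) (10,193/11)]
3. After y ≥ 15: [(10,15) (82/5,15) (16,17) (10,193/11)]
4. After y ≤ 20: [(10,15) (82/5,15) (16,17) (10,193/11)]
5. Canonical ring: [(10,15) (82/5,15) (16,17) (10,193/11)]

Clipped polygon: [(10,15) (82/5,15) (16,17) (10,193/11)]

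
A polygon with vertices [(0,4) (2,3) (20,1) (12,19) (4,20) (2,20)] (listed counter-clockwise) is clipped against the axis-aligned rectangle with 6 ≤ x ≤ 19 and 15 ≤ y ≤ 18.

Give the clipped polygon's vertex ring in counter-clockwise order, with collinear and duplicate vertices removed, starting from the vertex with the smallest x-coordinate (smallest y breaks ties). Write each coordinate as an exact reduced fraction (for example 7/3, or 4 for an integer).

1. After x ≥ 6: [(6,23/9) (20,1) (12,19) (6,79/4)]
2. After x ≤ 19: [(6,23/9) (19,10/9) (19,13/4) (12,19) (6,79/4)]
3. After y ≥ 15: [(6,15) (124/9,15) (12,19) (6,79/4)]
4. After y ≤ 18: [(6,18) (6,15) (124/9,15) (112/9,18)]
5. Canonical ring: [(6,15) (124/9,15) (112/9,18) (6,18)]

Clipped polygon: [(6,15) (124/9,15) (112/9,18) (6,18)]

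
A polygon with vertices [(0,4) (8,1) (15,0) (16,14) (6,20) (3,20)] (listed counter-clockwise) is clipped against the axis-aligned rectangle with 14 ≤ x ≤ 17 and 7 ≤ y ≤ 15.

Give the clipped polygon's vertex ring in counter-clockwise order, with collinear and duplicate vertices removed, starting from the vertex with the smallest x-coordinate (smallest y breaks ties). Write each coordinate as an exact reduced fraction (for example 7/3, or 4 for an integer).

Clipped polygon: [(14,7) (31/2,7) (16,14) (43/3,15) (14,15)]

1. After x ≥ 14: [(14,1/7) (15,0) (16,14) (14,76/5)]
2. After x ≤ 17: [(14,1/7) (15,0) (16,14) (14,76/5)]
3. After y ≥ 7: [(14,7) (31/2,7) (16,14) (14,76/5)]
4. After y ≤ 15: [(14,15) (14,7) (31/2,7) (16,14) (43/3,15)]
5. Canonical ring: [(14,7) (31/2,7) (16,14) (43/3,15) (14,15)]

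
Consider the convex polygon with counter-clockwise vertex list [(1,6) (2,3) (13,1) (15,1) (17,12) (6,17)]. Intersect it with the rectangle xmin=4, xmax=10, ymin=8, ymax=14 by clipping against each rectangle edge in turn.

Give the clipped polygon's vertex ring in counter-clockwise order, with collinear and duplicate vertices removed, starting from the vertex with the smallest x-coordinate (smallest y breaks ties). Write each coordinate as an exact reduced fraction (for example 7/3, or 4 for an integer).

1. After x ≥ 4: [(4,63/5) (4,29/11) (13,1) (15,1) (17,12) (6,17)]
2. After x ≤ 10: [(4,63/5) (4,29/11) (10,17/11) (10,167/11) (6,17)]
3. After y ≥ 8: [(4,63/5) (4,8) (10,8) (10,167/11) (6,17)]
4. After y ≤ 14: [(51/11,14) (4,63/5) (4,8) (10,8) (10,14)]
5. Canonical ring: [(4,8) (10,8) (10,14) (51/11,14) (4,63/5)]

Clipped polygon: [(4,8) (10,8) (10,14) (51/11,14) (4,63/5)]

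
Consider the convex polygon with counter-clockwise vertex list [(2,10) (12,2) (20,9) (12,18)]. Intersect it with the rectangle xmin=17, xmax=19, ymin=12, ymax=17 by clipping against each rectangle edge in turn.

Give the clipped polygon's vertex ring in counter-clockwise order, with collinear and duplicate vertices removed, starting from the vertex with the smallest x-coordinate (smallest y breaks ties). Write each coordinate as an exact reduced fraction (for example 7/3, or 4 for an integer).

1. After x ≥ 17: [(17,51/8) (20,9) (17,99/8)]
2. After x ≤ 19: [(17,51/8) (19,65/8) (19,81/8) (17,99/8)]
3. After y ≥ 12: [(17,12) (52/3,12) (17,99/8)]
4. After y ≤ 17: [(17,12) (52/3,12) (17,99/8)]
5. Canonical ring: [(17,12) (52/3,12) (17,99/8)]

Clipped polygon: [(17,12) (52/3,12) (17,99/8)]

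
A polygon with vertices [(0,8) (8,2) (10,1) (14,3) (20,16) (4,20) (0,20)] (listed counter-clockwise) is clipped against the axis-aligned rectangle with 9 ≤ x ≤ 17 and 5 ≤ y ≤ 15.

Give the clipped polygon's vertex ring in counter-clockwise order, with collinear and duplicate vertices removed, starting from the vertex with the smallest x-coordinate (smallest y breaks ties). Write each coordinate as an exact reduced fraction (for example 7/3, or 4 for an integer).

Clipped polygon: [(9,5) (194/13,5) (17,19/2) (17,15) (9,15)]

1. After x ≥ 9: [(9,3/2) (10,1) (14,3) (20,16) (9,75/4)]
2. After x ≤ 17: [(9,3/2) (10,1) (14,3) (17,19/2) (17,67/4) (9,75/4)]
3. After y ≥ 5: [(9,5) (194/13,5) (17,19/2) (17,67/4) (9,75/4)]
4. After y ≤ 15: [(9,15) (9,5) (194/13,5) (17,19/2) (17,15)]
5. Canonical ring: [(9,5) (194/13,5) (17,19/2) (17,15) (9,15)]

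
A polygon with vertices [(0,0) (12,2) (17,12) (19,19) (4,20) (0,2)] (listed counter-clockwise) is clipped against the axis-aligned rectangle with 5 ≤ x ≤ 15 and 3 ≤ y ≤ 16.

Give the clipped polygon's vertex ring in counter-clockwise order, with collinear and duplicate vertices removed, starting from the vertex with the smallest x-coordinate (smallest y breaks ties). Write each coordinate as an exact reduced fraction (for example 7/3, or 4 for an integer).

1. After x ≥ 5: [(5,5/6) (12,2) (17,12) (19,19) (5,299/15)]
2. After x ≤ 15: [(5,5/6) (12,2) (15,8) (15,289/15) (5,299/15)]
3. After y ≥ 3: [(5,3) (25/2,3) (15,8) (15,289/15) (5,299/15)]
4. After y ≤ 16: [(5,16) (5,3) (25/2,3) (15,8) (15,16)]
5. Canonical ring: [(5,3) (25/2,3) (15,8) (15,16) (5,16)]

Clipped polygon: [(5,3) (25/2,3) (15,8) (15,16) (5,16)]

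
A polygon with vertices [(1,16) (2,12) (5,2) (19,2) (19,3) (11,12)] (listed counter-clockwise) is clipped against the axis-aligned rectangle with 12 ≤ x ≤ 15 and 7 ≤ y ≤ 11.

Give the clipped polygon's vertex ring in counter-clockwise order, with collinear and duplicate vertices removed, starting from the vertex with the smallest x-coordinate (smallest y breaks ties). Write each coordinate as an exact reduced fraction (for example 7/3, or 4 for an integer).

1. After x ≥ 12: [(12,2) (19,2) (19,3) (12,87/8)]
2. After x ≤ 15: [(12,2) (15,2) (15,15/2) (12,87/8)]
3. After y ≥ 7: [(12,7) (15,7) (15,15/2) (12,87/8)]
4. After y ≤ 11: [(12,7) (15,7) (15,15/2) (12,87/8)]
5. Canonical ring: [(12,7) (15,7) (15,15/2) (12,87/8)]

Clipped polygon: [(12,7) (15,7) (15,15/2) (12,87/8)]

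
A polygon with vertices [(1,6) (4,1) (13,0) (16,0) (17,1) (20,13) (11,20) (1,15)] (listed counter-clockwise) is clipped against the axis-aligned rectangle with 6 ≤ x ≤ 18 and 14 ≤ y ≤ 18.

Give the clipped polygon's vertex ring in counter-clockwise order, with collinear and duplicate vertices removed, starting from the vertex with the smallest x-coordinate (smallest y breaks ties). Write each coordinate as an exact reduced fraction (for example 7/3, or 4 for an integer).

1. After x ≥ 6: [(6,7/9) (13,0) (16,0) (17,1) (20,13) (11,20) (6,35/2)]
2. After x ≤ 18: [(6,7/9) (13,0) (16,0) (17,1) (18,5) (18,131/9) (11,20) (6,35/2)]
3. After y ≥ 14: [(6,14) (18,14) (18,131/9) (11,20) (6,35/2)]
4. After y ≤ 18: [(6,14) (18,14) (18,131/9) (95/7,18) (7,18) (6,35/2)]
5. Canonical ring: [(6,14) (18,14) (18,131/9) (95/7,18) (7,18) (6,35/2)]

Clipped polygon: [(6,14) (18,14) (18,131/9) (95/7,18) (7,18) (6,35/2)]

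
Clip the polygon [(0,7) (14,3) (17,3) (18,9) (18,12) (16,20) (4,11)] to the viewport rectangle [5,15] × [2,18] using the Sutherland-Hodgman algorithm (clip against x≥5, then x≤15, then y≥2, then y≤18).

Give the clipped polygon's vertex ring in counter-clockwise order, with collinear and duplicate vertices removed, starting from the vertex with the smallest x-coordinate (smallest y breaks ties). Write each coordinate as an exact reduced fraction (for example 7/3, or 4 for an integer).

1. After x ≥ 5: [(5,39/7) (14,3) (17,3) (18,9) (18,12) (16,20) (5,47/4)]
2. After x ≤ 15: [(5,39/7) (14,3) (15,3) (15,77/4) (5,47/4)]
3. After y ≥ 2: [(5,39/7) (14,3) (15,3) (15,77/4) (5,47/4)]
4. After y ≤ 18: [(5,39/7) (14,3) (15,3) (15,18) (40/3,18) (5,47/4)]
5. Canonical ring: [(5,39/7) (14,3) (15,3) (15,18) (40/3,18) (5,47/4)]

Clipped polygon: [(5,39/7) (14,3) (15,3) (15,18) (40/3,18) (5,47/4)]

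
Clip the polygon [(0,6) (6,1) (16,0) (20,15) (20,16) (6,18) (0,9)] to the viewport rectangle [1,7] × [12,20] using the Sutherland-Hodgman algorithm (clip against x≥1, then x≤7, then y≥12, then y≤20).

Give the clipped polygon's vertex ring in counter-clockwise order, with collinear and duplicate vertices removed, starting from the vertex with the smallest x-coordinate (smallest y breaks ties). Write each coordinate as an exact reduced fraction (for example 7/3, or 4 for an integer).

1. After x ≥ 1: [(1,31/6) (6,1) (16,0) (20,15) (20,16) (6,18) (1,21/2)]
2. After x ≤ 7: [(1,31/6) (6,1) (7,9/10) (7,125/7) (6,18) (1,21/2)]
3. After y ≥ 12: [(7,12) (7,125/7) (6,18) (2,12)]
4. After y ≤ 20: [(7,12) (7,125/7) (6,18) (2,12)]
5. Canonical ring: [(2,12) (7,12) (7,125/7) (6,18)]

Clipped polygon: [(2,12) (7,12) (7,125/7) (6,18)]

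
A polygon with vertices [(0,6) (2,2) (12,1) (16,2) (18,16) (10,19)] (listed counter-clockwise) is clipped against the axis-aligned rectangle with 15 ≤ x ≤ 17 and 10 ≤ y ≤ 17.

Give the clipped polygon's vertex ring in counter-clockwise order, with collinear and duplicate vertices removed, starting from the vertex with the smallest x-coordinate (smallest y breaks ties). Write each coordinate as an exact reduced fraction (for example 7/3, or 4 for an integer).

Clipped polygon: [(15,10) (17,10) (17,131/8) (46/3,17) (15,17)]

1. After x ≥ 15: [(15,7/4) (16,2) (18,16) (15,137/8)]
2. After x ≤ 17: [(15,7/4) (16,2) (17,9) (17,131/8) (15,137/8)]
3. After y ≥ 10: [(15,10) (17,10) (17,131/8) (15,137/8)]
4. After y ≤ 17: [(15,17) (15,10) (17,10) (17,131/8) (46/3,17)]
5. Canonical ring: [(15,10) (17,10) (17,131/8) (46/3,17) (15,17)]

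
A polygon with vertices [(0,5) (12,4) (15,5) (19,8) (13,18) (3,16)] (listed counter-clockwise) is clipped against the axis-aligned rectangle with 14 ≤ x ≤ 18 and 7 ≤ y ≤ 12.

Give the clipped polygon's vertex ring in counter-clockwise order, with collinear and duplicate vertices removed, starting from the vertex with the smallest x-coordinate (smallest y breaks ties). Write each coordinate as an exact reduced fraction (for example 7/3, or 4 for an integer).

1. After x ≥ 14: [(14,14/3) (15,5) (19,8) (14,49/3)]
2. After x ≤ 18: [(14,14/3) (15,5) (18,29/4) (18,29/3) (14,49/3)]
3. After y ≥ 7: [(14,7) (53/3,7) (18,29/4) (18,29/3) (14,49/3)]
4. After y ≤ 12: [(14,12) (14,7) (53/3,7) (18,29/4) (18,29/3) (83/5,12)]
5. Canonical ring: [(14,7) (53/3,7) (18,29/4) (18,29/3) (83/5,12) (14,12)]

Clipped polygon: [(14,7) (53/3,7) (18,29/4) (18,29/3) (83/5,12) (14,12)]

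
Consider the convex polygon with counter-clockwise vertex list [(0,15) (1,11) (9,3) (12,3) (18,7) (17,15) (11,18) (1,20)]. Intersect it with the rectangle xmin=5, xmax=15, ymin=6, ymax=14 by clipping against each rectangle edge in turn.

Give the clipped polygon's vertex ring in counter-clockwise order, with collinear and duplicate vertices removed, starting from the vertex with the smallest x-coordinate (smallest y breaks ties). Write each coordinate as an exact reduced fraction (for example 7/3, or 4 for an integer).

Clipped polygon: [(5,7) (6,6) (15,6) (15,14) (5,14)]

1. After x ≥ 5: [(5,7) (9,3) (12,3) (18,7) (17,15) (11,18) (5,96/5)]
2. After x ≤ 15: [(5,7) (9,3) (12,3) (15,5) (15,16) (11,18) (5,96/5)]
3. After y ≥ 6: [(5,7) (6,6) (15,6) (15,16) (11,18) (5,96/5)]
4. After y ≤ 14: [(5,14) (5,7) (6,6) (15,6) (15,14)]
5. Canonical ring: [(5,7) (6,6) (15,6) (15,14) (5,14)]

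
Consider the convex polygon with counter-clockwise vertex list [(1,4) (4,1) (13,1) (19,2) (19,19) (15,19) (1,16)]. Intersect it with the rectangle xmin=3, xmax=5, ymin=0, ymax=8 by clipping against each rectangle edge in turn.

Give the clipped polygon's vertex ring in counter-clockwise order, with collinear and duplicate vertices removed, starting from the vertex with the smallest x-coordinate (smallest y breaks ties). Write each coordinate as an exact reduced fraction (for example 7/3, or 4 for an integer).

1. After x ≥ 3: [(3,2) (4,1) (13,1) (19,2) (19,19) (15,19) (3,115/7)]
2. After x ≤ 5: [(3,2) (4,1) (5,1) (5,118/7) (3,115/7)]
3. After y ≥ 0: [(3,2) (4,1) (5,1) (5,118/7) (3,115/7)]
4. After y ≤ 8: [(3,8) (3,2) (4,1) (5,1) (5,8)]
5. Canonical ring: [(3,2) (4,1) (5,1) (5,8) (3,8)]

Clipped polygon: [(3,2) (4,1) (5,1) (5,8) (3,8)]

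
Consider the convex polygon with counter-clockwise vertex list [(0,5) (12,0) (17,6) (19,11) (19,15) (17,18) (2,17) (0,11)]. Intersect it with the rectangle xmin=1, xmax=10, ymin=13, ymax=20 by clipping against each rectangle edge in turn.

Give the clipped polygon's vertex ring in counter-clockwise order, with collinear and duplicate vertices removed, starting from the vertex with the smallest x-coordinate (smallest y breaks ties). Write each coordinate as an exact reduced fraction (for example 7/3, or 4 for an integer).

Clipped polygon: [(1,13) (10,13) (10,263/15) (2,17) (1,14)]

1. After x ≥ 1: [(1,55/12) (12,0) (17,6) (19,11) (19,15) (17,18) (2,17) (1,14)]
2. After x ≤ 10: [(1,55/12) (10,5/6) (10,263/15) (2,17) (1,14)]
3. After y ≥ 13: [(1,13) (10,13) (10,263/15) (2,17) (1,14)]
4. After y ≤ 20: [(1,13) (10,13) (10,263/15) (2,17) (1,14)]
5. Canonical ring: [(1,13) (10,13) (10,263/15) (2,17) (1,14)]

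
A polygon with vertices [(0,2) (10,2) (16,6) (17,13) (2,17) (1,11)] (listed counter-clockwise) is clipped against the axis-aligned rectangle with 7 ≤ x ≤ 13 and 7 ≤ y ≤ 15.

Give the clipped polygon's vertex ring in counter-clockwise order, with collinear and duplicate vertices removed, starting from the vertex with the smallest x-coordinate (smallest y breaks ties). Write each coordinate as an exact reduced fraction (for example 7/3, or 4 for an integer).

1. After x ≥ 7: [(7,2) (10,2) (16,6) (17,13) (7,47/3)]
2. After x ≤ 13: [(7,2) (10,2) (13,4) (13,211/15) (7,47/3)]
3. After y ≥ 7: [(7,7) (13,7) (13,211/15) (7,47/3)]
4. After y ≤ 15: [(7,15) (7,7) (13,7) (13,211/15) (19/2,15)]
5. Canonical ring: [(7,7) (13,7) (13,211/15) (19/2,15) (7,15)]

Clipped polygon: [(7,7) (13,7) (13,211/15) (19/2,15) (7,15)]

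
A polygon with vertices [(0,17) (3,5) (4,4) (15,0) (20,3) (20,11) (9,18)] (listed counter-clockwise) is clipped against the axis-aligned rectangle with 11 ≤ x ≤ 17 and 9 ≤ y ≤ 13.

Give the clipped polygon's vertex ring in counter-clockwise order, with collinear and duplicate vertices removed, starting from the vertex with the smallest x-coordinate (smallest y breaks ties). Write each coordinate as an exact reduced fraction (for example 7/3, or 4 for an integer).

Clipped polygon: [(11,9) (17,9) (17,142/11) (118/7,13) (11,13)]

1. After x ≥ 11: [(11,16/11) (15,0) (20,3) (20,11) (11,184/11)]
2. After x ≤ 17: [(11,16/11) (15,0) (17,6/5) (17,142/11) (11,184/11)]
3. After y ≥ 9: [(11,9) (17,9) (17,142/11) (11,184/11)]
4. After y ≤ 13: [(11,13) (11,9) (17,9) (17,142/11) (118/7,13)]
5. Canonical ring: [(11,9) (17,9) (17,142/11) (118/7,13) (11,13)]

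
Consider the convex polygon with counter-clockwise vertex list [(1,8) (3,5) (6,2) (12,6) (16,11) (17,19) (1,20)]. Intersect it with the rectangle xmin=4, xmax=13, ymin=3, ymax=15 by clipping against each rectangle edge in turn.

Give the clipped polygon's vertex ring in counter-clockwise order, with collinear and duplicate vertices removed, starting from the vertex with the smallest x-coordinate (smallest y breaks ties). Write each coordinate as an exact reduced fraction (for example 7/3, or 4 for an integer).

1. After x ≥ 4: [(4,4) (6,2) (12,6) (16,11) (17,19) (4,317/16)]
2. After x ≤ 13: [(4,4) (6,2) (12,6) (13,29/4) (13,77/4) (4,317/16)]
3. After y ≥ 3: [(4,4) (5,3) (15/2,3) (12,6) (13,29/4) (13,77/4) (4,317/16)]
4. After y ≤ 15: [(4,15) (4,4) (5,3) (15/2,3) (12,6) (13,29/4) (13,15)]
5. Canonical ring: [(4,4) (5,3) (15/2,3) (12,6) (13,29/4) (13,15) (4,15)]

Clipped polygon: [(4,4) (5,3) (15/2,3) (12,6) (13,29/4) (13,15) (4,15)]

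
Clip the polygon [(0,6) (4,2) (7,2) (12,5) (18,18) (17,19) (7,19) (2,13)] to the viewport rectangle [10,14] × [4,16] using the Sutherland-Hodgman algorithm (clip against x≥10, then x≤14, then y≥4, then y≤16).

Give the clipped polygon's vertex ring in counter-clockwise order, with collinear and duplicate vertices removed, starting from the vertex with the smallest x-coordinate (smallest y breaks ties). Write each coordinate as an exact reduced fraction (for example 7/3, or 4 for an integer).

Clipped polygon: [(10,4) (31/3,4) (12,5) (14,28/3) (14,16) (10,16)]

1. After x ≥ 10: [(10,19/5) (12,5) (18,18) (17,19) (10,19)]
2. After x ≤ 14: [(10,19/5) (12,5) (14,28/3) (14,19) (10,19)]
3. After y ≥ 4: [(10,4) (31/3,4) (12,5) (14,28/3) (14,19) (10,19)]
4. After y ≤ 16: [(10,16) (10,4) (31/3,4) (12,5) (14,28/3) (14,16)]
5. Canonical ring: [(10,4) (31/3,4) (12,5) (14,28/3) (14,16) (10,16)]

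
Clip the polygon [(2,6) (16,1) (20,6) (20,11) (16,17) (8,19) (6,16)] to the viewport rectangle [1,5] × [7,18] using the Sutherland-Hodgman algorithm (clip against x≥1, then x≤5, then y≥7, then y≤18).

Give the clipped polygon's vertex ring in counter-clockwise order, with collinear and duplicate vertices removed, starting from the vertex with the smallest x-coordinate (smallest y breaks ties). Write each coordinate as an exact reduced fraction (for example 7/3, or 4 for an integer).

Clipped polygon: [(12/5,7) (5,7) (5,27/2)]

1. After x ≥ 1: [(2,6) (16,1) (20,6) (20,11) (16,17) (8,19) (6,16)]
2. After x ≤ 5: [(5,27/2) (2,6) (5,69/14)]
3. After y ≥ 7: [(5,7) (5,27/2) (12/5,7)]
4. After y ≤ 18: [(5,7) (5,27/2) (12/5,7)]
5. Canonical ring: [(12/5,7) (5,7) (5,27/2)]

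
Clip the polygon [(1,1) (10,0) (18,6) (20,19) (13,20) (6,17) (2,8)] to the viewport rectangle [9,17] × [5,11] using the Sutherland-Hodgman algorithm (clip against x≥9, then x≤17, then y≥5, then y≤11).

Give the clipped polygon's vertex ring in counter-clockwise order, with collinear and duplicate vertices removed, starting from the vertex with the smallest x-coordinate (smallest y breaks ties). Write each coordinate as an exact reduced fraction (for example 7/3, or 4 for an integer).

Clipped polygon: [(9,5) (50/3,5) (17,21/4) (17,11) (9,11)]

1. After x ≥ 9: [(9,1/9) (10,0) (18,6) (20,19) (13,20) (9,128/7)]
2. After x ≤ 17: [(9,1/9) (10,0) (17,21/4) (17,136/7) (13,20) (9,128/7)]
3. After y ≥ 5: [(9,5) (50/3,5) (17,21/4) (17,136/7) (13,20) (9,128/7)]
4. After y ≤ 11: [(9,11) (9,5) (50/3,5) (17,21/4) (17,11)]
5. Canonical ring: [(9,5) (50/3,5) (17,21/4) (17,11) (9,11)]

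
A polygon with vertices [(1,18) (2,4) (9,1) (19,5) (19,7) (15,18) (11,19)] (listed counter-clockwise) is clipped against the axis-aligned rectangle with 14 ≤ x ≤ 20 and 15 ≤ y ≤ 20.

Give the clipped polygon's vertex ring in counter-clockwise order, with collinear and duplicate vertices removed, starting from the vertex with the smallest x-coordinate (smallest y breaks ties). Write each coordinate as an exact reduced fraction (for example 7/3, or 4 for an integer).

Clipped polygon: [(14,15) (177/11,15) (15,18) (14,73/4)]

1. After x ≥ 14: [(14,3) (19,5) (19,7) (15,18) (14,73/4)]
2. After x ≤ 20: [(14,3) (19,5) (19,7) (15,18) (14,73/4)]
3. After y ≥ 15: [(14,15) (177/11,15) (15,18) (14,73/4)]
4. After y ≤ 20: [(14,15) (177/11,15) (15,18) (14,73/4)]
5. Canonical ring: [(14,15) (177/11,15) (15,18) (14,73/4)]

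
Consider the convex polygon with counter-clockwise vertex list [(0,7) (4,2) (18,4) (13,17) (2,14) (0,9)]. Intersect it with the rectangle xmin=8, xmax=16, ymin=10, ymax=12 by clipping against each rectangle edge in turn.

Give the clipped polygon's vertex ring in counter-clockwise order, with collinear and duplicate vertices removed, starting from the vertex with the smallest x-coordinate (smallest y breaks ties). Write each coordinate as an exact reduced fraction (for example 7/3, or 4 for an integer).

Clipped polygon: [(8,10) (204/13,10) (194/13,12) (8,12)]

1. After x ≥ 8: [(8,18/7) (18,4) (13,17) (8,172/11)]
2. After x ≤ 16: [(8,18/7) (16,26/7) (16,46/5) (13,17) (8,172/11)]
3. After y ≥ 10: [(8,10) (204/13,10) (13,17) (8,172/11)]
4. After y ≤ 12: [(8,12) (8,10) (204/13,10) (194/13,12)]
5. Canonical ring: [(8,10) (204/13,10) (194/13,12) (8,12)]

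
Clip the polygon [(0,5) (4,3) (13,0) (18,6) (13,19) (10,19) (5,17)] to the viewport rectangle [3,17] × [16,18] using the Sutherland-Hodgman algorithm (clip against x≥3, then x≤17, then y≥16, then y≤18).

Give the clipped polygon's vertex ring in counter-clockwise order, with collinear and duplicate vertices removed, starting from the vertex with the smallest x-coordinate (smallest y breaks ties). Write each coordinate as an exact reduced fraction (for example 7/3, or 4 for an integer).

Clipped polygon: [(55/12,16) (184/13,16) (174/13,18) (15/2,18) (5,17)]

1. After x ≥ 3: [(3,61/5) (3,7/2) (4,3) (13,0) (18,6) (13,19) (10,19) (5,17)]
2. After x ≤ 17: [(3,61/5) (3,7/2) (4,3) (13,0) (17,24/5) (17,43/5) (13,19) (10,19) (5,17)]
3. After y ≥ 16: [(55/12,16) (184/13,16) (13,19) (10,19) (5,17)]
4. After y ≤ 18: [(55/12,16) (184/13,16) (174/13,18) (15/2,18) (5,17)]
5. Canonical ring: [(55/12,16) (184/13,16) (174/13,18) (15/2,18) (5,17)]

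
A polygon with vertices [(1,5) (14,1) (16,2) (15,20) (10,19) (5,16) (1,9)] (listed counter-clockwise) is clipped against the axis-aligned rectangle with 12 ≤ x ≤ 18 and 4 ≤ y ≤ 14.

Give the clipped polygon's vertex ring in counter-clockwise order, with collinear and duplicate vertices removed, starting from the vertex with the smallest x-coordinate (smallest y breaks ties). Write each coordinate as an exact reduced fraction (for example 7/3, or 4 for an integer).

1. After x ≥ 12: [(12,21/13) (14,1) (16,2) (15,20) (12,97/5)]
2. After x ≤ 18: [(12,21/13) (14,1) (16,2) (15,20) (12,97/5)]
3. After y ≥ 4: [(12,4) (143/9,4) (15,20) (12,97/5)]
4. After y ≤ 14: [(12,14) (12,4) (143/9,4) (46/3,14)]
5. Canonical ring: [(12,4) (143/9,4) (46/3,14) (12,14)]

Clipped polygon: [(12,4) (143/9,4) (46/3,14) (12,14)]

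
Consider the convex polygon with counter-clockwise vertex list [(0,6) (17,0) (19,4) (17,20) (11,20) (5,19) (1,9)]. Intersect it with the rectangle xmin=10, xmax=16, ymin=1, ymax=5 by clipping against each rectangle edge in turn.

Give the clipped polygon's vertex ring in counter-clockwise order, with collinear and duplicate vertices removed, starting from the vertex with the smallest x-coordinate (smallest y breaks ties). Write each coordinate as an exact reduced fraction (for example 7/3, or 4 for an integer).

Clipped polygon: [(10,42/17) (85/6,1) (16,1) (16,5) (10,5)]

1. After x ≥ 10: [(10,42/17) (17,0) (19,4) (17,20) (11,20) (10,119/6)]
2. After x ≤ 16: [(10,42/17) (16,6/17) (16,20) (11,20) (10,119/6)]
3. After y ≥ 1: [(10,42/17) (85/6,1) (16,1) (16,20) (11,20) (10,119/6)]
4. After y ≤ 5: [(10,5) (10,42/17) (85/6,1) (16,1) (16,5)]
5. Canonical ring: [(10,42/17) (85/6,1) (16,1) (16,5) (10,5)]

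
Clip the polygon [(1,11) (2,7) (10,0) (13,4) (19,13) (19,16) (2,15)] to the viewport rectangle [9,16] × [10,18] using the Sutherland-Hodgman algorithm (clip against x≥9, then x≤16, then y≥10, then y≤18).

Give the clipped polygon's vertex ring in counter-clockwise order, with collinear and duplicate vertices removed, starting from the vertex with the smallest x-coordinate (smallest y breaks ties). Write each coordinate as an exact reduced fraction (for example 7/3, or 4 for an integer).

1. After x ≥ 9: [(9,7/8) (10,0) (13,4) (19,13) (19,16) (9,262/17)]
2. After x ≤ 16: [(9,7/8) (10,0) (13,4) (16,17/2) (16,269/17) (9,262/17)]
3. After y ≥ 10: [(9,10) (16,10) (16,269/17) (9,262/17)]
4. After y ≤ 18: [(9,10) (16,10) (16,269/17) (9,262/17)]
5. Canonical ring: [(9,10) (16,10) (16,269/17) (9,262/17)]

Clipped polygon: [(9,10) (16,10) (16,269/17) (9,262/17)]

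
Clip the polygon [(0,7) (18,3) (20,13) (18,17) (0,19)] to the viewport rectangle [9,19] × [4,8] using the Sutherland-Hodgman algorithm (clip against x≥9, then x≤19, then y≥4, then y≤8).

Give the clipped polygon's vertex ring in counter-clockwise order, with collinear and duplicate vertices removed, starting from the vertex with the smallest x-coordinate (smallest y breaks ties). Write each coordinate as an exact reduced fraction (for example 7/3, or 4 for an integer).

1. After x ≥ 9: [(9,5) (18,3) (20,13) (18,17) (9,18)]
2. After x ≤ 19: [(9,5) (18,3) (19,8) (19,15) (18,17) (9,18)]
3. After y ≥ 4: [(9,5) (27/2,4) (91/5,4) (19,8) (19,15) (18,17) (9,18)]
4. After y ≤ 8: [(9,8) (9,5) (27/2,4) (91/5,4) (19,8) (19,8)]
5. Canonical ring: [(9,5) (27/2,4) (91/5,4) (19,8) (9,8)]

Clipped polygon: [(9,5) (27/2,4) (91/5,4) (19,8) (9,8)]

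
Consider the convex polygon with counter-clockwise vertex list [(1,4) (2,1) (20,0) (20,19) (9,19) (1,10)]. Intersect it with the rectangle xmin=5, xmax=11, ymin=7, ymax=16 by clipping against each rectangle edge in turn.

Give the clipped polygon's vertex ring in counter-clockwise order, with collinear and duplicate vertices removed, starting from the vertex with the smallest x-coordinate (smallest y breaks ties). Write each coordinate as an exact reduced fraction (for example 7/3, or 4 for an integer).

Clipped polygon: [(5,7) (11,7) (11,16) (19/3,16) (5,29/2)]

1. After x ≥ 5: [(5,5/6) (20,0) (20,19) (9,19) (5,29/2)]
2. After x ≤ 11: [(5,5/6) (11,1/2) (11,19) (9,19) (5,29/2)]
3. After y ≥ 7: [(5,7) (11,7) (11,19) (9,19) (5,29/2)]
4. After y ≤ 16: [(5,7) (11,7) (11,16) (19/3,16) (5,29/2)]
5. Canonical ring: [(5,7) (11,7) (11,16) (19/3,16) (5,29/2)]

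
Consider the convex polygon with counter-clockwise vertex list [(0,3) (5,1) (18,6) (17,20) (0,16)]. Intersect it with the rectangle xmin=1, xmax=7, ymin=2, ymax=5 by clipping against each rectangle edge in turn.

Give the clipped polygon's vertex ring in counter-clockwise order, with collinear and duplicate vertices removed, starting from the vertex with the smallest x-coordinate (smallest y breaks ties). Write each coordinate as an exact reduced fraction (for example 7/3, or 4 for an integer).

Clipped polygon: [(1,13/5) (5/2,2) (7,2) (7,5) (1,5)]

1. After x ≥ 1: [(1,13/5) (5,1) (18,6) (17,20) (1,276/17)]
2. After x ≤ 7: [(1,13/5) (5,1) (7,23/13) (7,300/17) (1,276/17)]
3. After y ≥ 2: [(1,13/5) (5/2,2) (7,2) (7,300/17) (1,276/17)]
4. After y ≤ 5: [(1,5) (1,13/5) (5/2,2) (7,2) (7,5)]
5. Canonical ring: [(1,13/5) (5/2,2) (7,2) (7,5) (1,5)]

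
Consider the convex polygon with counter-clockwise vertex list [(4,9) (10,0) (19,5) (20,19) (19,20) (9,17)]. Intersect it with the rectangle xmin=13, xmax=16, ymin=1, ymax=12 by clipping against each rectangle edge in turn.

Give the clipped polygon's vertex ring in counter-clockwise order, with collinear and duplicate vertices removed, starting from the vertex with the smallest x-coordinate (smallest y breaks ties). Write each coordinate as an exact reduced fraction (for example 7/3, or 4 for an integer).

Clipped polygon: [(13,5/3) (16,10/3) (16,12) (13,12)]

1. After x ≥ 13: [(13,5/3) (19,5) (20,19) (19,20) (13,91/5)]
2. After x ≤ 16: [(13,5/3) (16,10/3) (16,191/10) (13,91/5)]
3. After y ≥ 1: [(13,5/3) (16,10/3) (16,191/10) (13,91/5)]
4. After y ≤ 12: [(13,12) (13,5/3) (16,10/3) (16,12)]
5. Canonical ring: [(13,5/3) (16,10/3) (16,12) (13,12)]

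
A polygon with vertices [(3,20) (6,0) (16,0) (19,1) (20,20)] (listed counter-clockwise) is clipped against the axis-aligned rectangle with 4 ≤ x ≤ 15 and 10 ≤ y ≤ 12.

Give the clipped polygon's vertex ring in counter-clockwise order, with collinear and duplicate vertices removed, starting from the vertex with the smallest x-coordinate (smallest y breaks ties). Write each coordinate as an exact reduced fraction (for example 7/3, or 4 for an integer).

Clipped polygon: [(21/5,12) (9/2,10) (15,10) (15,12)]

1. After x ≥ 4: [(4,20) (4,40/3) (6,0) (16,0) (19,1) (20,20)]
2. After x ≤ 15: [(15,20) (4,20) (4,40/3) (6,0) (15,0)]
3. After y ≥ 10: [(15,10) (15,20) (4,20) (4,40/3) (9/2,10)]
4. After y ≤ 12: [(15,10) (15,12) (21/5,12) (9/2,10)]
5. Canonical ring: [(21/5,12) (9/2,10) (15,10) (15,12)]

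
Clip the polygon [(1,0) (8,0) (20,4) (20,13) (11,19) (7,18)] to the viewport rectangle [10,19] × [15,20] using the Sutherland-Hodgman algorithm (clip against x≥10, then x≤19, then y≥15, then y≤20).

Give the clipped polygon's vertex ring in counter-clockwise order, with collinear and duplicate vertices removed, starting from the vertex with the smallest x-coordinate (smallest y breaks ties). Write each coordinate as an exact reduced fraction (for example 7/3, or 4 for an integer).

1. After x ≥ 10: [(10,2/3) (20,4) (20,13) (11,19) (10,75/4)]
2. After x ≤ 19: [(10,2/3) (19,11/3) (19,41/3) (11,19) (10,75/4)]
3. After y ≥ 15: [(10,15) (17,15) (11,19) (10,75/4)]
4. After y ≤ 20: [(10,15) (17,15) (11,19) (10,75/4)]
5. Canonical ring: [(10,15) (17,15) (11,19) (10,75/4)]

Clipped polygon: [(10,15) (17,15) (11,19) (10,75/4)]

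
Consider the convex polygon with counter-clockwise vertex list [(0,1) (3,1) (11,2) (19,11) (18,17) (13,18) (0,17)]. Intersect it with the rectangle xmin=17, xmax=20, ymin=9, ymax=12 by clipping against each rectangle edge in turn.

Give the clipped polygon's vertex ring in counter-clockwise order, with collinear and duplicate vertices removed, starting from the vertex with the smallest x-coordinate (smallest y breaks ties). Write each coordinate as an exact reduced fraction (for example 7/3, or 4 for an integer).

Clipped polygon: [(17,9) (155/9,9) (19,11) (113/6,12) (17,12)]

1. After x ≥ 17: [(17,35/4) (19,11) (18,17) (17,86/5)]
2. After x ≤ 20: [(17,35/4) (19,11) (18,17) (17,86/5)]
3. After y ≥ 9: [(17,9) (155/9,9) (19,11) (18,17) (17,86/5)]
4. After y ≤ 12: [(17,12) (17,9) (155/9,9) (19,11) (113/6,12)]
5. Canonical ring: [(17,9) (155/9,9) (19,11) (113/6,12) (17,12)]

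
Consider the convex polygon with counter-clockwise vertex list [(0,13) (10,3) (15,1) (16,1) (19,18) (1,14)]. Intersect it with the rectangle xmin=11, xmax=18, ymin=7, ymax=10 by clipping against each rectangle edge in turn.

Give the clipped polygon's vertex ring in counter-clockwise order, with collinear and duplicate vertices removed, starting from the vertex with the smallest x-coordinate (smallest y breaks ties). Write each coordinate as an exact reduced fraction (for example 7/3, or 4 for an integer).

Clipped polygon: [(11,7) (290/17,7) (299/17,10) (11,10)]

1. After x ≥ 11: [(11,13/5) (15,1) (16,1) (19,18) (11,146/9)]
2. After x ≤ 18: [(11,13/5) (15,1) (16,1) (18,37/3) (18,160/9) (11,146/9)]
3. After y ≥ 7: [(11,7) (290/17,7) (18,37/3) (18,160/9) (11,146/9)]
4. After y ≤ 10: [(11,10) (11,7) (290/17,7) (299/17,10)]
5. Canonical ring: [(11,7) (290/17,7) (299/17,10) (11,10)]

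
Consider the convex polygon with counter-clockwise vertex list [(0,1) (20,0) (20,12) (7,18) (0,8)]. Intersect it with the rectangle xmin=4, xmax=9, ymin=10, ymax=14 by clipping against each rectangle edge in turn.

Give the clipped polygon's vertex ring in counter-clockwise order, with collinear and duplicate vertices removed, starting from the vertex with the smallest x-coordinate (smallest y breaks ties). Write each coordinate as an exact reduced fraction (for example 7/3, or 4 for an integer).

1. After x ≥ 4: [(4,4/5) (20,0) (20,12) (7,18) (4,96/7)]
2. After x ≤ 9: [(4,4/5) (9,11/20) (9,222/13) (7,18) (4,96/7)]
3. After y ≥ 10: [(4,10) (9,10) (9,222/13) (7,18) (4,96/7)]
4. After y ≤ 14: [(4,10) (9,10) (9,14) (21/5,14) (4,96/7)]
5. Canonical ring: [(4,10) (9,10) (9,14) (21/5,14) (4,96/7)]

Clipped polygon: [(4,10) (9,10) (9,14) (21/5,14) (4,96/7)]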